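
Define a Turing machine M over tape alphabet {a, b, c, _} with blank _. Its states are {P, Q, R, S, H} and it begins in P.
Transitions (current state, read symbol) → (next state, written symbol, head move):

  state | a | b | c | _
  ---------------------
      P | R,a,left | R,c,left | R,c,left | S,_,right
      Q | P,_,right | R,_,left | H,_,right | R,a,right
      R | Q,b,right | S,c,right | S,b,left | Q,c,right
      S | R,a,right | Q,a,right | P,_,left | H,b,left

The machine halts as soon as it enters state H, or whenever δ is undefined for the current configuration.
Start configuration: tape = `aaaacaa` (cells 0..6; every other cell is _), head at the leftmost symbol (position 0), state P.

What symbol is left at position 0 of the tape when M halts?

c

P | _[a]aaacaa   read a → write a, move left, go to R
R | [_]aaaacaa   read _ → write c, move right, go to Q
Q | c[a]aaacaa   read a → write _, move right, go to P
P | c_[a]aacaa   read a → write a, move left, go to R
R | c[_]aaacaa   read _ → write c, move right, go to Q
Q | cc[a]aacaa   read a → write _, move right, go to P
P | cc_[a]acaa   read a → write a, move left, go to R
R | cc[_]aacaa   read _ → write c, move right, go to Q
Q | ccc[a]acaa   read a → write _, move right, go to P
P | ccc_[a]caa   read a → write a, move left, go to R
R | ccc[_]acaa   read _ → write c, move right, go to Q
Q | cccc[a]caa   read a → write _, move right, go to P
P | cccc_[c]aa   read c → write c, move left, go to R
R | cccc[_]caa   read _ → write c, move right, go to Q
Q | ccccc[c]aa   read c → write _, move right, go to H
H | ccccc_[a]a
Cell 0 holds c when M halts.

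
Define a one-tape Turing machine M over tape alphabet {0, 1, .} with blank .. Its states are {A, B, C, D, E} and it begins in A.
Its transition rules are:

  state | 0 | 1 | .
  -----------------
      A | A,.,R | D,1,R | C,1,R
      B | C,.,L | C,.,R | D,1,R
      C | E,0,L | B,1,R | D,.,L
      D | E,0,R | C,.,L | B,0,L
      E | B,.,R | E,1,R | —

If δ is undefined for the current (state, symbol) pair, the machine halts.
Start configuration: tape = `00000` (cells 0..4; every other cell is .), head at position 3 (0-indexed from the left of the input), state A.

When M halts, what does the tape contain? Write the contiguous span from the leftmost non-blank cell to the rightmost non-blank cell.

10...0

A | ..000[0]0..   read 0 → write ., move R, go to A
A | ..000.[0]..   read 0 → write ., move R, go to A
A | ..000..[.].   read . → write 1, move R, go to C
C | ..000..1[.]   read . → write ., move L, go to D
D | ..000..[1].   read 1 → write ., move L, go to C
C | ..000.[.]..   read . → write ., move L, go to D
D | ..000[.]...   read . → write 0, move L, go to B
B | ..00[0]0...   read 0 → write ., move L, go to C
C | ..0[0].0...   read 0 → write 0, move L, go to E
E | ..[0]0.0...   read 0 → write ., move R, go to B
B | ...[0].0...   read 0 → write ., move L, go to C
C | ..[.]..0...   read . → write ., move L, go to D
D | .[.]...0...   read . → write 0, move L, go to B
B | [.]0...0...   read . → write 1, move R, go to D
D | 1[0]...0...   read 0 → write 0, move R, go to E
E | 10[.]..0...
The non-blank tape span at halt is 10...0.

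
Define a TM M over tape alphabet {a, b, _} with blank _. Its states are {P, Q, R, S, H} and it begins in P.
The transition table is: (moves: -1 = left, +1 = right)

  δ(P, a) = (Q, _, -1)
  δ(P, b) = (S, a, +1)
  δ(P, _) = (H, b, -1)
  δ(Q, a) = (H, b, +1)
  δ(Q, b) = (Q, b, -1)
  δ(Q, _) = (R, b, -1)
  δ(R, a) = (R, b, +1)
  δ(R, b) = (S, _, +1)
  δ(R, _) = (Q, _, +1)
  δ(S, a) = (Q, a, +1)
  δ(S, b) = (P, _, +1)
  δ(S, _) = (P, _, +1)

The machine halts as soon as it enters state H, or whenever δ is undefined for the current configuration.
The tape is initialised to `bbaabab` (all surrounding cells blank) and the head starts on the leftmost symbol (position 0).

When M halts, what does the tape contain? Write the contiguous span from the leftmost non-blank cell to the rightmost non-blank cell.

P | [b]baabab   read b → write a, move +1, go to S
S | a[b]aabab   read b → write _, move +1, go to P
P | a_[a]abab   read a → write _, move -1, go to Q
Q | a[_]_abab   read _ → write b, move -1, go to R
R | [a]b_abab   read a → write b, move +1, go to R
R | b[b]_abab   read b → write _, move +1, go to S
S | b_[_]abab   read _ → write _, move +1, go to P
P | b__[a]bab   read a → write _, move -1, go to Q
Q | b_[_]_bab   read _ → write b, move -1, go to R
R | b[_]b_bab   read _ → write _, move +1, go to Q
Q | b_[b]_bab   read b → write b, move -1, go to Q
Q | b[_]b_bab   read _ → write b, move -1, go to R
R | [b]bb_bab   read b → write _, move +1, go to S
S | _[b]b_bab   read b → write _, move +1, go to P
P | __[b]_bab   read b → write a, move +1, go to S
S | __a[_]bab   read _ → write _, move +1, go to P
P | __a_[b]ab   read b → write a, move +1, go to S
S | __a_a[a]b   read a → write a, move +1, go to Q
Q | __a_aa[b]   read b → write b, move -1, go to Q
Q | __a_a[a]b   read a → write b, move +1, go to H
H | __a_ab[b]
The non-blank tape span at halt is a_abb.

a_abb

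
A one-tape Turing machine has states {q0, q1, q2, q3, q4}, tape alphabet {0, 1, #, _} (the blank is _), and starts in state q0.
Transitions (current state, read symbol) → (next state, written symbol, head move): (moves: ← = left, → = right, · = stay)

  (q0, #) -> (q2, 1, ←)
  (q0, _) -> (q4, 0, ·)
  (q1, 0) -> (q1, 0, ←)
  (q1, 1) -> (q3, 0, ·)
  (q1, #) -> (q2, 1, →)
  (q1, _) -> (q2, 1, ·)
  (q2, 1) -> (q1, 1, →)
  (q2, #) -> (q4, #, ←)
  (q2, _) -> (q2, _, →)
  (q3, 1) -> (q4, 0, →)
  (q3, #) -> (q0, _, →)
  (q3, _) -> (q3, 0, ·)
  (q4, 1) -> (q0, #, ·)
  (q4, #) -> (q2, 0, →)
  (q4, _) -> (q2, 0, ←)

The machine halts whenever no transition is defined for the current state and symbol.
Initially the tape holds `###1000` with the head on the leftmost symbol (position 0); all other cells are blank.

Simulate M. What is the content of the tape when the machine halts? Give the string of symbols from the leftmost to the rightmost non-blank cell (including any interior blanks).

10#1000

state=q0 head=0 tape=_[#]##1000   (q0,#)→(q2,1,←)
state=q2 head=-1 tape=[_]1##1000   (q2,_)→(q2,_,→)
state=q2 head=0 tape=_[1]##1000   (q2,1)→(q1,1,→)
state=q1 head=1 tape=_1[#]#1000   (q1,#)→(q2,1,→)
state=q2 head=2 tape=_11[#]1000   (q2,#)→(q4,#,←)
state=q4 head=1 tape=_1[1]#1000   (q4,1)→(q0,#,·)
state=q0 head=1 tape=_1[#]#1000   (q0,#)→(q2,1,←)
state=q2 head=0 tape=_[1]1#1000   (q2,1)→(q1,1,→)
state=q1 head=1 tape=_1[1]#1000   (q1,1)→(q3,0,·)
state=q3 head=1 tape=_1[0]#1000
The non-blank tape span at halt is 10#1000.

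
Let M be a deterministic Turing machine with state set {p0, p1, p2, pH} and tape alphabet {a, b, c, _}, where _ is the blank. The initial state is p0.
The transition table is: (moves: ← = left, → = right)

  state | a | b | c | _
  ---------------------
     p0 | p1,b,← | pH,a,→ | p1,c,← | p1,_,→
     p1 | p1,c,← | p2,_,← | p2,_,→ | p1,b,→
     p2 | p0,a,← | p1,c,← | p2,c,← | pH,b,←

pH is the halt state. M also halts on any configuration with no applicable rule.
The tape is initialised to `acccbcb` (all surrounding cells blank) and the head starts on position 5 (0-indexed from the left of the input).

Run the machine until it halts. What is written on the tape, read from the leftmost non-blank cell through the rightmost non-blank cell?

bbccc_cb

p0 | _acccb[c]b   read c → write c, move ←, go to p1
p1 | _accc[b]cb   read b → write _, move ←, go to p2
p2 | _acc[c]_cb   read c → write c, move ←, go to p2
p2 | _ac[c]c_cb   read c → write c, move ←, go to p2
p2 | _a[c]cc_cb   read c → write c, move ←, go to p2
p2 | _[a]ccc_cb   read a → write a, move ←, go to p0
p0 | [_]accc_cb   read _ → write _, move →, go to p1
p1 | _[a]ccc_cb   read a → write c, move ←, go to p1
p1 | [_]cccc_cb   read _ → write b, move →, go to p1
p1 | b[c]ccc_cb   read c → write _, move →, go to p2
p2 | b_[c]cc_cb   read c → write c, move ←, go to p2
p2 | b[_]ccc_cb   read _ → write b, move ←, go to pH
pH | [b]bccc_cb
The non-blank tape span at halt is bbccc_cb.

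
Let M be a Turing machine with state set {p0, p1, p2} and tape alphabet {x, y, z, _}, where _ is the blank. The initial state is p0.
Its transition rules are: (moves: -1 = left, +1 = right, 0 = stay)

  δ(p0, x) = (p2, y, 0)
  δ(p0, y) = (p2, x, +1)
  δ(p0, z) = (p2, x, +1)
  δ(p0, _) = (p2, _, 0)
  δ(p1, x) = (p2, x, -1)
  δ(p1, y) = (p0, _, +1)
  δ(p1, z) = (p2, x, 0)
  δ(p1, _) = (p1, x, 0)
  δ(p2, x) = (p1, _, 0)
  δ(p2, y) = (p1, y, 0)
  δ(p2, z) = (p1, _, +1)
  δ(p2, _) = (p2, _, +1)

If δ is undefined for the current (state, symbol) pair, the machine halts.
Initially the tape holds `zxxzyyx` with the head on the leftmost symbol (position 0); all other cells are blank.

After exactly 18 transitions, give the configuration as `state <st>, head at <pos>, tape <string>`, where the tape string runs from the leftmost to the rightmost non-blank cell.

state=p0 head=0 tape=_[z]xxzyyx   (p0,z)→(p2,x,+1)
state=p2 head=1 tape=_x[x]xzyyx   (p2,x)→(p1,_,0)
state=p1 head=1 tape=_x[_]xzyyx   (p1,_)→(p1,x,0)
state=p1 head=1 tape=_x[x]xzyyx   (p1,x)→(p2,x,-1)
state=p2 head=0 tape=_[x]xxzyyx   (p2,x)→(p1,_,0)
state=p1 head=0 tape=_[_]xxzyyx   (p1,_)→(p1,x,0)
state=p1 head=0 tape=_[x]xxzyyx   (p1,x)→(p2,x,-1)
state=p2 head=-1 tape=[_]xxxzyyx   (p2,_)→(p2,_,+1)
state=p2 head=0 tape=_[x]xxzyyx   (p2,x)→(p1,_,0)
state=p1 head=0 tape=_[_]xxzyyx   (p1,_)→(p1,x,0)
state=p1 head=0 tape=_[x]xxzyyx   (p1,x)→(p2,x,-1)
state=p2 head=-1 tape=[_]xxxzyyx   (p2,_)→(p2,_,+1)
state=p2 head=0 tape=_[x]xxzyyx   (p2,x)→(p1,_,0)
state=p1 head=0 tape=_[_]xxzyyx   (p1,_)→(p1,x,0)
state=p1 head=0 tape=_[x]xxzyyx   (p1,x)→(p2,x,-1)
state=p2 head=-1 tape=[_]xxxzyyx   (p2,_)→(p2,_,+1)
state=p2 head=0 tape=_[x]xxzyyx   (p2,x)→(p1,_,0)
state=p1 head=0 tape=_[_]xxzyyx   (p1,_)→(p1,x,0)
state=p1 head=0 tape=_[x]xxzyyx
After 18 steps: state p1, head at 0, tape xxxzyyx.

state p1, head at 0, tape xxxzyyx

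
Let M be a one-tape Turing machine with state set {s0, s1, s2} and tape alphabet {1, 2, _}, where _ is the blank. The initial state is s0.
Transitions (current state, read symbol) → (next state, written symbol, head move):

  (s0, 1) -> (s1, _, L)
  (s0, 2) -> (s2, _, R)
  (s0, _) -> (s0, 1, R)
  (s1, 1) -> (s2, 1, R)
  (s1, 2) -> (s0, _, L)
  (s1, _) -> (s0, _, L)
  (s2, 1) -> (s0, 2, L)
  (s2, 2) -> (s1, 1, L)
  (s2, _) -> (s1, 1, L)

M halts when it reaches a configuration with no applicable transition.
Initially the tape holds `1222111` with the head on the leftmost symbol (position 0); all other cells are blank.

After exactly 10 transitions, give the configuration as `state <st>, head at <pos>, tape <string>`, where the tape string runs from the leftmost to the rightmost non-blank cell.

state s2, head at 0, tape 11__12111

s0 | __[1]222111   read 1 → write _, move L, go to s1
s1 | _[_]_222111   read _ → write _, move L, go to s0
s0 | [_]__222111   read _ → write 1, move R, go to s0
s0 | 1[_]_222111   read _ → write 1, move R, go to s0
s0 | 11[_]222111   read _ → write 1, move R, go to s0
s0 | 111[2]22111   read 2 → write _, move R, go to s2
s2 | 111_[2]2111   read 2 → write 1, move L, go to s1
s1 | 111[_]12111   read _ → write _, move L, go to s0
s0 | 11[1]_12111   read 1 → write _, move L, go to s1
s1 | 1[1]__12111   read 1 → write 1, move R, go to s2
s2 | 11[_]_12111
After 10 steps: state s2, head at 0, tape 11__12111.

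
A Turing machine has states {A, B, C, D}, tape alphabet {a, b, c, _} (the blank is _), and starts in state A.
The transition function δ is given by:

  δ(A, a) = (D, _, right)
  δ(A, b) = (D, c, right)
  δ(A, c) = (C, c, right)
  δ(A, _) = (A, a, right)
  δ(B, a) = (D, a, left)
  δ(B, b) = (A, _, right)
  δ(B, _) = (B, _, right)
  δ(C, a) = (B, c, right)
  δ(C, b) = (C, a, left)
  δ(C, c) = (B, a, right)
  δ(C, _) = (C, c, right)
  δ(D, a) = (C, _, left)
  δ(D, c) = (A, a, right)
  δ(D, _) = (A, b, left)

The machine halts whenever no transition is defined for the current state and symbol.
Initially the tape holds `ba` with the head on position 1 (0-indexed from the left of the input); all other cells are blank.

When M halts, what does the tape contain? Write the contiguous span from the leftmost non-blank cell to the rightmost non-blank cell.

state=A head=1 tape=_b[a]__   (A,a)→(D,_,right)
state=D head=2 tape=_b_[_]_   (D,_)→(A,b,left)
state=A head=1 tape=_b[_]b_   (A,_)→(A,a,right)
state=A head=2 tape=_ba[b]_   (A,b)→(D,c,right)
state=D head=3 tape=_bac[_]   (D,_)→(A,b,left)
state=A head=2 tape=_ba[c]b   (A,c)→(C,c,right)
state=C head=3 tape=_bac[b]   (C,b)→(C,a,left)
state=C head=2 tape=_ba[c]a   (C,c)→(B,a,right)
state=B head=3 tape=_baa[a]   (B,a)→(D,a,left)
state=D head=2 tape=_ba[a]a   (D,a)→(C,_,left)
state=C head=1 tape=_b[a]_a   (C,a)→(B,c,right)
state=B head=2 tape=_bc[_]a   (B,_)→(B,_,right)
state=B head=3 tape=_bc_[a]   (B,a)→(D,a,left)
state=D head=2 tape=_bc[_]a   (D,_)→(A,b,left)
state=A head=1 tape=_b[c]ba   (A,c)→(C,c,right)
state=C head=2 tape=_bc[b]a   (C,b)→(C,a,left)
state=C head=1 tape=_b[c]aa   (C,c)→(B,a,right)
state=B head=2 tape=_ba[a]a   (B,a)→(D,a,left)
state=D head=1 tape=_b[a]aa   (D,a)→(C,_,left)
state=C head=0 tape=_[b]_aa   (C,b)→(C,a,left)
state=C head=-1 tape=[_]a_aa   (C,_)→(C,c,right)
state=C head=0 tape=c[a]_aa   (C,a)→(B,c,right)
state=B head=1 tape=cc[_]aa   (B,_)→(B,_,right)
state=B head=2 tape=cc_[a]a   (B,a)→(D,a,left)
state=D head=1 tape=cc[_]aa   (D,_)→(A,b,left)
state=A head=0 tape=c[c]baa   (A,c)→(C,c,right)
state=C head=1 tape=cc[b]aa   (C,b)→(C,a,left)
state=C head=0 tape=c[c]aaa   (C,c)→(B,a,right)
state=B head=1 tape=ca[a]aa   (B,a)→(D,a,left)
state=D head=0 tape=c[a]aaa   (D,a)→(C,_,left)
state=C head=-1 tape=[c]_aaa   (C,c)→(B,a,right)
state=B head=0 tape=a[_]aaa   (B,_)→(B,_,right)
state=B head=1 tape=a_[a]aa   (B,a)→(D,a,left)
state=D head=0 tape=a[_]aaa   (D,_)→(A,b,left)
state=A head=-1 tape=[a]baaa   (A,a)→(D,_,right)
state=D head=0 tape=_[b]aaa
The non-blank tape span at halt is baaa.

baaa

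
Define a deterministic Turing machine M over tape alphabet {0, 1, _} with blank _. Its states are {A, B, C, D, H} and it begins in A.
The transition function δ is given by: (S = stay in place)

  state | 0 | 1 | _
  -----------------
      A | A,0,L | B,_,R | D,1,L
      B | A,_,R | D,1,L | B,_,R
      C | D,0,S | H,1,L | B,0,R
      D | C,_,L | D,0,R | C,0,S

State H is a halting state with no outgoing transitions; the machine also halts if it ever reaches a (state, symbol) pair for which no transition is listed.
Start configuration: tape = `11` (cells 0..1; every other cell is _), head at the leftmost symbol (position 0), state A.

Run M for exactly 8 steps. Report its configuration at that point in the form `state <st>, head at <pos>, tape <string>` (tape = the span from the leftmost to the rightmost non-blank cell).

state D, head at 0, tape 0_1

A | _[1]1   read 1 → write _, move R, go to B
B | __[1]   read 1 → write 1, move L, go to D
D | _[_]1   read _ → write 0, move S, go to C
C | _[0]1   read 0 → write 0, move S, go to D
D | _[0]1   read 0 → write _, move L, go to C
C | [_]_1   read _ → write 0, move R, go to B
B | 0[_]1   read _ → write _, move R, go to B
B | 0_[1]   read 1 → write 1, move L, go to D
D | 0[_]1
After 8 steps: state D, head at 0, tape 0_1.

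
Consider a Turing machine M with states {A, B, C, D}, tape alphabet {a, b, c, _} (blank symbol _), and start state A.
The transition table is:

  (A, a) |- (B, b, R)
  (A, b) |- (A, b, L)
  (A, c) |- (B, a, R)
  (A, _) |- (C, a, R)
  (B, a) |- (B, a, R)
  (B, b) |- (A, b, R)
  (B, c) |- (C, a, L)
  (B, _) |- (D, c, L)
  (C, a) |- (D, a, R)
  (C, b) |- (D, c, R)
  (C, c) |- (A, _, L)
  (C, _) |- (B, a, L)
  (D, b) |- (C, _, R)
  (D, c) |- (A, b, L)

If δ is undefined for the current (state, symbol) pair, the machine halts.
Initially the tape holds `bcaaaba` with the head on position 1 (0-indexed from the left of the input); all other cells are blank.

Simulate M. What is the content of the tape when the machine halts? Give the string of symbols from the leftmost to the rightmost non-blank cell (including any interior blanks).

state=A head=1 tape=b[c]aaaba__   (A,c)→(B,a,R)
state=B head=2 tape=ba[a]aaba__   (B,a)→(B,a,R)
state=B head=3 tape=baa[a]aba__   (B,a)→(B,a,R)
state=B head=4 tape=baaa[a]ba__   (B,a)→(B,a,R)
state=B head=5 tape=baaaa[b]a__   (B,b)→(A,b,R)
state=A head=6 tape=baaaab[a]__   (A,a)→(B,b,R)
state=B head=7 tape=baaaabb[_]_   (B,_)→(D,c,L)
state=D head=6 tape=baaaab[b]c_   (D,b)→(C,_,R)
state=C head=7 tape=baaaab_[c]_   (C,c)→(A,_,L)
state=A head=6 tape=baaaab[_]__   (A,_)→(C,a,R)
state=C head=7 tape=baaaaba[_]_   (C,_)→(B,a,L)
state=B head=6 tape=baaaab[a]a_   (B,a)→(B,a,R)
state=B head=7 tape=baaaaba[a]_   (B,a)→(B,a,R)
state=B head=8 tape=baaaabaa[_]   (B,_)→(D,c,L)
state=D head=7 tape=baaaaba[a]c
The non-blank tape span at halt is baaaabaac.

baaaabaac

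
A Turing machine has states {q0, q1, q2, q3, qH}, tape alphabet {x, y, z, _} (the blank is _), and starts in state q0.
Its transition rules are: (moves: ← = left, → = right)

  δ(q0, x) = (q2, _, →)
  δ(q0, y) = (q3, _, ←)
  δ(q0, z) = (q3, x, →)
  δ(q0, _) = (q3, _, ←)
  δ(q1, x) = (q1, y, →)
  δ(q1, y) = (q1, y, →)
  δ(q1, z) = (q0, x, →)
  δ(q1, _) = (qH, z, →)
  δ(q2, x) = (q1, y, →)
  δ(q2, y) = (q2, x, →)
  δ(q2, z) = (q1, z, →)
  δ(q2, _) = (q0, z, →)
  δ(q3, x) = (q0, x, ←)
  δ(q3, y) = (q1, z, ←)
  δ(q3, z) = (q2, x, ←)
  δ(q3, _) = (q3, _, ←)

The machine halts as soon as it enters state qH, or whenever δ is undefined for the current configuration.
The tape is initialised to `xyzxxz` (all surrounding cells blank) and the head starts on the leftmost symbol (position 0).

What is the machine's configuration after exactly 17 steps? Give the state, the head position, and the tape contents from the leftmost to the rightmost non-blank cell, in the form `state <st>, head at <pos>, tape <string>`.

state qH, head at 5, tape x_yzx

q0 | [x]yzxxz_   read x → write _, move →, go to q2
q2 | _[y]zxxz_   read y → write x, move →, go to q2
q2 | _x[z]xxz_   read z → write z, move →, go to q1
q1 | _xz[x]xz_   read x → write y, move →, go to q1
q1 | _xzy[x]z_   read x → write y, move →, go to q1
q1 | _xzyy[z]_   read z → write x, move →, go to q0
q0 | _xzyyx[_]   read _ → write _, move ←, go to q3
q3 | _xzyy[x]_   read x → write x, move ←, go to q0
q0 | _xzy[y]x_   read y → write _, move ←, go to q3
q3 | _xz[y]_x_   read y → write z, move ←, go to q1
q1 | _x[z]z_x_   read z → write x, move →, go to q0
q0 | _xx[z]_x_   read z → write x, move →, go to q3
q3 | _xxx[_]x_   read _ → write _, move ←, go to q3
q3 | _xx[x]_x_   read x → write x, move ←, go to q0
q0 | _x[x]x_x_   read x → write _, move →, go to q2
q2 | _x_[x]_x_   read x → write y, move →, go to q1
q1 | _x_y[_]x_   read _ → write z, move →, go to qH
qH | _x_yz[x]_
After 17 steps: state qH, head at 5, tape x_yzx.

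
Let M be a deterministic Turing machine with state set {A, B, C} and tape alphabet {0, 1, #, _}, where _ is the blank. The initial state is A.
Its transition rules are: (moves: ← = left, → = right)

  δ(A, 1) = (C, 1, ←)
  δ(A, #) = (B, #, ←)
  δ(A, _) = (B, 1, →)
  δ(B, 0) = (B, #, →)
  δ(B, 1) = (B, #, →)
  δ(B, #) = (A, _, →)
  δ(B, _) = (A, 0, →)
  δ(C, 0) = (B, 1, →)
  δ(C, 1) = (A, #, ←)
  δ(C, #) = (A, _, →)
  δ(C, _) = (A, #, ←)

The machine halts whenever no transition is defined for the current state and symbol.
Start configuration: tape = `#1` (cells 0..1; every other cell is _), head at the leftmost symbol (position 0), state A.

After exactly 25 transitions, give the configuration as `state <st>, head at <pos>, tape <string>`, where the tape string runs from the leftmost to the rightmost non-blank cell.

state=A head=0 tape=__[#]1   (A,#)→(B,#,←)
state=B head=-1 tape=_[_]#1   (B,_)→(A,0,→)
state=A head=0 tape=_0[#]1   (A,#)→(B,#,←)
state=B head=-1 tape=_[0]#1   (B,0)→(B,#,→)
state=B head=0 tape=_#[#]1   (B,#)→(A,_,→)
state=A head=1 tape=_#_[1]   (A,1)→(C,1,←)
state=C head=0 tape=_#[_]1   (C,_)→(A,#,←)
state=A head=-1 tape=_[#]#1   (A,#)→(B,#,←)
state=B head=-2 tape=[_]##1   (B,_)→(A,0,→)
state=A head=-1 tape=0[#]#1   (A,#)→(B,#,←)
state=B head=-2 tape=[0]##1   (B,0)→(B,#,→)
state=B head=-1 tape=#[#]#1   (B,#)→(A,_,→)
state=A head=0 tape=#_[#]1   (A,#)→(B,#,←)
state=B head=-1 tape=#[_]#1   (B,_)→(A,0,→)
state=A head=0 tape=#0[#]1   (A,#)→(B,#,←)
state=B head=-1 tape=#[0]#1   (B,0)→(B,#,→)
state=B head=0 tape=##[#]1   (B,#)→(A,_,→)
state=A head=1 tape=##_[1]   (A,1)→(C,1,←)
state=C head=0 tape=##[_]1   (C,_)→(A,#,←)
state=A head=-1 tape=#[#]#1   (A,#)→(B,#,←)
state=B head=-2 tape=[#]##1   (B,#)→(A,_,→)
state=A head=-1 tape=_[#]#1   (A,#)→(B,#,←)
state=B head=-2 tape=[_]##1   (B,_)→(A,0,→)
state=A head=-1 tape=0[#]#1   (A,#)→(B,#,←)
state=B head=-2 tape=[0]##1   (B,0)→(B,#,→)
state=B head=-1 tape=#[#]#1
After 25 steps: state B, head at -1, tape ###1.

state B, head at -1, tape ###1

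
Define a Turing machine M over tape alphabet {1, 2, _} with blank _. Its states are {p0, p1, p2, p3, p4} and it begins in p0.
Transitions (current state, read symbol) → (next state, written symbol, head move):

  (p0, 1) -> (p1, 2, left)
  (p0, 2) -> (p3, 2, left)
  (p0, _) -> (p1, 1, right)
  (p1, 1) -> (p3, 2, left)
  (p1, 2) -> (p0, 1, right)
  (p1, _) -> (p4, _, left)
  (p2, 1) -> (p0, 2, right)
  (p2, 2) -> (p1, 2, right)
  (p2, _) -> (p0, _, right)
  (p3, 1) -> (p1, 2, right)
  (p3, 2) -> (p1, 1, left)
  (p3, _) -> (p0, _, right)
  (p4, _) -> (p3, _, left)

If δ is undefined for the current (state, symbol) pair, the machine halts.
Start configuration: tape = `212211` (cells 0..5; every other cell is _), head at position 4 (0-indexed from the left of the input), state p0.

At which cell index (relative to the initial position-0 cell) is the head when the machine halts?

p0 | 2122[1]1__   read 1 → write 2, move left, go to p1
p1 | 212[2]21__   read 2 → write 1, move right, go to p0
p0 | 2121[2]1__   read 2 → write 2, move left, go to p3
p3 | 212[1]21__   read 1 → write 2, move right, go to p1
p1 | 2122[2]1__   read 2 → write 1, move right, go to p0
p0 | 21221[1]__   read 1 → write 2, move left, go to p1
p1 | 2122[1]2__   read 1 → write 2, move left, go to p3
p3 | 212[2]22__   read 2 → write 1, move left, go to p1
p1 | 21[2]122__   read 2 → write 1, move right, go to p0
p0 | 211[1]22__   read 1 → write 2, move left, go to p1
p1 | 21[1]222__   read 1 → write 2, move left, go to p3
p3 | 2[1]2222__   read 1 → write 2, move right, go to p1
p1 | 22[2]222__   read 2 → write 1, move right, go to p0
p0 | 221[2]22__   read 2 → write 2, move left, go to p3
p3 | 22[1]222__   read 1 → write 2, move right, go to p1
p1 | 222[2]22__   read 2 → write 1, move right, go to p0
p0 | 2221[2]2__   read 2 → write 2, move left, go to p3
p3 | 222[1]22__   read 1 → write 2, move right, go to p1
p1 | 2222[2]2__   read 2 → write 1, move right, go to p0
p0 | 22221[2]__   read 2 → write 2, move left, go to p3
p3 | 2222[1]2__   read 1 → write 2, move right, go to p1
p1 | 22222[2]__   read 2 → write 1, move right, go to p0
p0 | 222221[_]_   read _ → write 1, move right, go to p1
p1 | 2222211[_]   read _ → write _, move left, go to p4
p4 | 222221[1]_
At halt the head is at cell 6.

6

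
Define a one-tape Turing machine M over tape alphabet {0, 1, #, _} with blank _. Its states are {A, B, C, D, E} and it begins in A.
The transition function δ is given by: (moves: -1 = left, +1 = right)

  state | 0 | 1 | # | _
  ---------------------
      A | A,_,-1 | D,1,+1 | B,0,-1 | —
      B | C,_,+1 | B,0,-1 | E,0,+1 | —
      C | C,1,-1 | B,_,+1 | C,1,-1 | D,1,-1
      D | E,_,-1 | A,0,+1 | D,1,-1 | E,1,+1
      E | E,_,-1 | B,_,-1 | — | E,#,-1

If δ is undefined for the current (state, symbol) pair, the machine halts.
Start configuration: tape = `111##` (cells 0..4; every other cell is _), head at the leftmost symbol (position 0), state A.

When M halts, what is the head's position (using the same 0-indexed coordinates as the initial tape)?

A | _[1]11##__   read 1 → write 1, move +1, go to D
D | _1[1]1##__   read 1 → write 0, move +1, go to A
A | _10[1]##__   read 1 → write 1, move +1, go to D
D | _101[#]#__   read # → write 1, move -1, go to D
D | _10[1]1#__   read 1 → write 0, move +1, go to A
A | _100[1]#__   read 1 → write 1, move +1, go to D
D | _1001[#]__   read # → write 1, move -1, go to D
D | _100[1]1__   read 1 → write 0, move +1, go to A
A | _1000[1]__   read 1 → write 1, move +1, go to D
D | _10001[_]_   read _ → write 1, move +1, go to E
E | _100011[_]   read _ → write #, move -1, go to E
E | _10001[1]#   read 1 → write _, move -1, go to B
B | _1000[1]_#   read 1 → write 0, move -1, go to B
B | _100[0]0_#   read 0 → write _, move +1, go to C
C | _100_[0]_#   read 0 → write 1, move -1, go to C
C | _100[_]1_#   read _ → write 1, move -1, go to D
D | _10[0]11_#   read 0 → write _, move -1, go to E
E | _1[0]_11_#   read 0 → write _, move -1, go to E
E | _[1]__11_#   read 1 → write _, move -1, go to B
B | [_]___11_#
At halt the head is at cell -1.

-1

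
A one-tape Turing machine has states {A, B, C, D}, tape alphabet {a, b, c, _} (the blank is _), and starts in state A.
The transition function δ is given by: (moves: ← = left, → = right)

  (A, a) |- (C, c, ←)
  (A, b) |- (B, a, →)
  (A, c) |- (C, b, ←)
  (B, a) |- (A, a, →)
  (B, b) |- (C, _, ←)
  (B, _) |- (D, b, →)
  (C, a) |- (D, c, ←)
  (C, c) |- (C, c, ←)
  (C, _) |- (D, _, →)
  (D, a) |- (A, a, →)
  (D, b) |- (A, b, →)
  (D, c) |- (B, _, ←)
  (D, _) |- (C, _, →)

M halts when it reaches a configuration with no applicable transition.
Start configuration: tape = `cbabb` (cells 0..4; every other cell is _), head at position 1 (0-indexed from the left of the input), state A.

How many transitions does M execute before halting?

19

state=A head=1 tape=_c[b]abb   (A,b)→(B,a,→)
state=B head=2 tape=_ca[a]bb   (B,a)→(A,a,→)
state=A head=3 tape=_caa[b]b   (A,b)→(B,a,→)
state=B head=4 tape=_caaa[b]   (B,b)→(C,_,←)
state=C head=3 tape=_caa[a]_   (C,a)→(D,c,←)
state=D head=2 tape=_ca[a]c_   (D,a)→(A,a,→)
state=A head=3 tape=_caa[c]_   (A,c)→(C,b,←)
state=C head=2 tape=_ca[a]b_   (C,a)→(D,c,←)
state=D head=1 tape=_c[a]cb_   (D,a)→(A,a,→)
state=A head=2 tape=_ca[c]b_   (A,c)→(C,b,←)
state=C head=1 tape=_c[a]bb_   (C,a)→(D,c,←)
state=D head=0 tape=_[c]cbb_   (D,c)→(B,_,←)
state=B head=-1 tape=[_]_cbb_   (B,_)→(D,b,→)
state=D head=0 tape=b[_]cbb_   (D,_)→(C,_,→)
state=C head=1 tape=b_[c]bb_   (C,c)→(C,c,←)
state=C head=0 tape=b[_]cbb_   (C,_)→(D,_,→)
state=D head=1 tape=b_[c]bb_   (D,c)→(B,_,←)
state=B head=0 tape=b[_]_bb_   (B,_)→(D,b,→)
state=D head=1 tape=bb[_]bb_   (D,_)→(C,_,→)
state=C head=2 tape=bb_[b]b_
M halts after 19 transitions.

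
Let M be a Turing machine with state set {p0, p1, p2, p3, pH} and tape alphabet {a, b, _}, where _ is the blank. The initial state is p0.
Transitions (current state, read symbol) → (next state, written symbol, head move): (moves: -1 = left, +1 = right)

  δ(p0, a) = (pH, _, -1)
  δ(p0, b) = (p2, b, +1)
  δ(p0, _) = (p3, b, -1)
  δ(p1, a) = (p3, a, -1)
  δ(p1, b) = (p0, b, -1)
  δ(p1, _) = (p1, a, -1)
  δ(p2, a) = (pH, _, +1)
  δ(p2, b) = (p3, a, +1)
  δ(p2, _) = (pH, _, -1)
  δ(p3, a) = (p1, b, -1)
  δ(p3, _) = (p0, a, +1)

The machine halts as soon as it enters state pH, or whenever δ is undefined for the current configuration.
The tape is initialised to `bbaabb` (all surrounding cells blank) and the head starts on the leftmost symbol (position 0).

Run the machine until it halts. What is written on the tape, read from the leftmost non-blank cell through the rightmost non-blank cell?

bababb

state=p0 head=0 tape=[b]baabb   (p0,b)→(p2,b,+1)
state=p2 head=1 tape=b[b]aabb   (p2,b)→(p3,a,+1)
state=p3 head=2 tape=ba[a]abb   (p3,a)→(p1,b,-1)
state=p1 head=1 tape=b[a]babb   (p1,a)→(p3,a,-1)
state=p3 head=0 tape=[b]ababb
The non-blank tape span at halt is bababb.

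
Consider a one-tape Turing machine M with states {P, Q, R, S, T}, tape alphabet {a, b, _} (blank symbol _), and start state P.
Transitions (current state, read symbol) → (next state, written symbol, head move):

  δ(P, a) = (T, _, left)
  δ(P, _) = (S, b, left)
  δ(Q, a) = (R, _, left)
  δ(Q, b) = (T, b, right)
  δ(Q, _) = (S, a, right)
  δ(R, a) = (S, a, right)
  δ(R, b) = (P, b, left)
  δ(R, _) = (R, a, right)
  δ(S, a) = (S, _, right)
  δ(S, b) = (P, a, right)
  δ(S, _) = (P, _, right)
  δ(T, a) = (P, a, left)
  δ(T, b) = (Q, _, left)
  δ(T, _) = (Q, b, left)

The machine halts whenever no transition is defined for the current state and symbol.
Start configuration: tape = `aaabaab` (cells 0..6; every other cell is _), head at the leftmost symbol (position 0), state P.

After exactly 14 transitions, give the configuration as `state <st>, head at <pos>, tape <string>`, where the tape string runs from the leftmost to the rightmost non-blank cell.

P | __[a]aabaab   read a → write _, move left, go to T
T | _[_]_aabaab   read _ → write b, move left, go to Q
Q | [_]b_aabaab   read _ → write a, move right, go to S
S | a[b]_aabaab   read b → write a, move right, go to P
P | aa[_]aabaab   read _ → write b, move left, go to S
S | a[a]baabaab   read a → write _, move right, go to S
S | a_[b]aabaab   read b → write a, move right, go to P
P | a_a[a]abaab   read a → write _, move left, go to T
T | a_[a]_abaab   read a → write a, move left, go to P
P | a[_]a_abaab   read _ → write b, move left, go to S
S | [a]ba_abaab   read a → write _, move right, go to S
S | _[b]a_abaab   read b → write a, move right, go to P
P | _a[a]_abaab   read a → write _, move left, go to T
T | _[a]__abaab   read a → write a, move left, go to P
P | [_]a__abaab
After 14 steps: state P, head at -2, tape a__abaab.

state P, head at -2, tape a__abaab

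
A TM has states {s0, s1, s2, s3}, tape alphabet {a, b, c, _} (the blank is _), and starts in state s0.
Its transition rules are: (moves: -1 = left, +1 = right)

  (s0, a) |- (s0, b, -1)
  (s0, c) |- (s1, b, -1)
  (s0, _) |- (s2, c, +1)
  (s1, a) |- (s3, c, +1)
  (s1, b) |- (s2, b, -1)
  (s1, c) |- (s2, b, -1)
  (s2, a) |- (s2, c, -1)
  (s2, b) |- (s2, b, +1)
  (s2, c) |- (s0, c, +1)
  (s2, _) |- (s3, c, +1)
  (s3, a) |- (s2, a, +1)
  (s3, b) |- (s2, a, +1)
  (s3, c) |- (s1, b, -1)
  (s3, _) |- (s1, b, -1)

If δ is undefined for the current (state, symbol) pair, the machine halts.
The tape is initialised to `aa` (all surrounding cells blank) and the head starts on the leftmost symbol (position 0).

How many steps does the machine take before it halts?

state=s0 head=0 tape=_[a]a___   (s0,a)→(s0,b,-1)
state=s0 head=-1 tape=[_]ba___   (s0,_)→(s2,c,+1)
state=s2 head=0 tape=c[b]a___   (s2,b)→(s2,b,+1)
state=s2 head=1 tape=cb[a]___   (s2,a)→(s2,c,-1)
state=s2 head=0 tape=c[b]c___   (s2,b)→(s2,b,+1)
state=s2 head=1 tape=cb[c]___   (s2,c)→(s0,c,+1)
state=s0 head=2 tape=cbc[_]__   (s0,_)→(s2,c,+1)
state=s2 head=3 tape=cbcc[_]_   (s2,_)→(s3,c,+1)
state=s3 head=4 tape=cbccc[_]   (s3,_)→(s1,b,-1)
state=s1 head=3 tape=cbcc[c]b   (s1,c)→(s2,b,-1)
state=s2 head=2 tape=cbc[c]bb   (s2,c)→(s0,c,+1)
state=s0 head=3 tape=cbcc[b]b
M halts after 11 transitions.

11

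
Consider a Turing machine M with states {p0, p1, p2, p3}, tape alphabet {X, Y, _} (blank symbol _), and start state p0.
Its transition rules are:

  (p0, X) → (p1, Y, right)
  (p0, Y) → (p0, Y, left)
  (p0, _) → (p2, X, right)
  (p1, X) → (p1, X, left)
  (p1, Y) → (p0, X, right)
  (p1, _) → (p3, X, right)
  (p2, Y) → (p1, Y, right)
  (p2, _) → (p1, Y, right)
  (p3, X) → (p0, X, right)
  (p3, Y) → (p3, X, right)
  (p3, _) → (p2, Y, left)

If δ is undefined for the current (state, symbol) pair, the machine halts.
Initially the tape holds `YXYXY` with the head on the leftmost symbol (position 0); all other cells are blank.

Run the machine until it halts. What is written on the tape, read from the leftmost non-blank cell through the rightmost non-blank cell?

state=p0 head=0 tape=_[Y]XYXY____   (p0,Y)→(p0,Y,left)
state=p0 head=-1 tape=[_]YXYXY____   (p0,_)→(p2,X,right)
state=p2 head=0 tape=X[Y]XYXY____   (p2,Y)→(p1,Y,right)
state=p1 head=1 tape=XY[X]YXY____   (p1,X)→(p1,X,left)
state=p1 head=0 tape=X[Y]XYXY____   (p1,Y)→(p0,X,right)
state=p0 head=1 tape=XX[X]YXY____   (p0,X)→(p1,Y,right)
state=p1 head=2 tape=XXY[Y]XY____   (p1,Y)→(p0,X,right)
state=p0 head=3 tape=XXYX[X]Y____   (p0,X)→(p1,Y,right)
state=p1 head=4 tape=XXYXY[Y]____   (p1,Y)→(p0,X,right)
state=p0 head=5 tape=XXYXYX[_]___   (p0,_)→(p2,X,right)
state=p2 head=6 tape=XXYXYXX[_]__   (p2,_)→(p1,Y,right)
state=p1 head=7 tape=XXYXYXXY[_]_   (p1,_)→(p3,X,right)
state=p3 head=8 tape=XXYXYXXYX[_]   (p3,_)→(p2,Y,left)
state=p2 head=7 tape=XXYXYXXY[X]Y
The non-blank tape span at halt is XXYXYXXYXY.

XXYXYXXYXY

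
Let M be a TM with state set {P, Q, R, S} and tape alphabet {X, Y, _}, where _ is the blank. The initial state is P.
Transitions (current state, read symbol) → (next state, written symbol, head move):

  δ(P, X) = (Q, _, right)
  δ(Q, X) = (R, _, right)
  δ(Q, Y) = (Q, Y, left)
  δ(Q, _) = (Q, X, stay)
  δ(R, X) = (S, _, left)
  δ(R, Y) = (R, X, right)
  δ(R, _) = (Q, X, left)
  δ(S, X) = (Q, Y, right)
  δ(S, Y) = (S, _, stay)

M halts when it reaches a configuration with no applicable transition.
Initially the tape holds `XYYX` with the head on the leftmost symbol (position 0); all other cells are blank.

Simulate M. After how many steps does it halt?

P | [X]YYX_   read X → write _, move right, go to Q
Q | _[Y]YX_   read Y → write Y, move left, go to Q
Q | [_]YYX_   read _ → write X, move stay, go to Q
Q | [X]YYX_   read X → write _, move right, go to R
R | _[Y]YX_   read Y → write X, move right, go to R
R | _X[Y]X_   read Y → write X, move right, go to R
R | _XX[X]_   read X → write _, move left, go to S
S | _X[X]__   read X → write Y, move right, go to Q
Q | _XY[_]_   read _ → write X, move stay, go to Q
Q | _XY[X]_   read X → write _, move right, go to R
R | _XY_[_]   read _ → write X, move left, go to Q
Q | _XY[_]X   read _ → write X, move stay, go to Q
Q | _XY[X]X   read X → write _, move right, go to R
R | _XY_[X]   read X → write _, move left, go to S
S | _XY[_]_
M halts after 14 transitions.

14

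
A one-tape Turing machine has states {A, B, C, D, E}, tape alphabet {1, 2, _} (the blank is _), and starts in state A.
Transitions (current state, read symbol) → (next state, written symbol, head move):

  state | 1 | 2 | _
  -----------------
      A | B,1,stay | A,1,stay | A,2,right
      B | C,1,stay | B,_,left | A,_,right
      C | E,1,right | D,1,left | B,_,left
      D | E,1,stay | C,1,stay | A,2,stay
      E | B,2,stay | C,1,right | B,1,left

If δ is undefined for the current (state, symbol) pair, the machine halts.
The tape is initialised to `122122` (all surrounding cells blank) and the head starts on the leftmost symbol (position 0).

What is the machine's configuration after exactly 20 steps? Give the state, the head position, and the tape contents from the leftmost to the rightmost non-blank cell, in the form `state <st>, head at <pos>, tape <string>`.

state E, head at 1, tape 111122

A | [1]22122   read 1 → write 1, move stay, go to B
B | [1]22122   read 1 → write 1, move stay, go to C
C | [1]22122   read 1 → write 1, move right, go to E
E | 1[2]2122   read 2 → write 1, move right, go to C
C | 11[2]122   read 2 → write 1, move left, go to D
D | 1[1]1122   read 1 → write 1, move stay, go to E
E | 1[1]1122   read 1 → write 2, move stay, go to B
B | 1[2]1122   read 2 → write _, move left, go to B
B | [1]_1122   read 1 → write 1, move stay, go to C
C | [1]_1122   read 1 → write 1, move right, go to E
E | 1[_]1122   read _ → write 1, move left, go to B
B | [1]11122   read 1 → write 1, move stay, go to C
C | [1]11122   read 1 → write 1, move right, go to E
E | 1[1]1122   read 1 → write 2, move stay, go to B
B | 1[2]1122   read 2 → write _, move left, go to B
B | [1]_1122   read 1 → write 1, move stay, go to C
C | [1]_1122   read 1 → write 1, move right, go to E
E | 1[_]1122   read _ → write 1, move left, go to B
B | [1]11122   read 1 → write 1, move stay, go to C
C | [1]11122   read 1 → write 1, move right, go to E
E | 1[1]1122
After 20 steps: state E, head at 1, tape 111122.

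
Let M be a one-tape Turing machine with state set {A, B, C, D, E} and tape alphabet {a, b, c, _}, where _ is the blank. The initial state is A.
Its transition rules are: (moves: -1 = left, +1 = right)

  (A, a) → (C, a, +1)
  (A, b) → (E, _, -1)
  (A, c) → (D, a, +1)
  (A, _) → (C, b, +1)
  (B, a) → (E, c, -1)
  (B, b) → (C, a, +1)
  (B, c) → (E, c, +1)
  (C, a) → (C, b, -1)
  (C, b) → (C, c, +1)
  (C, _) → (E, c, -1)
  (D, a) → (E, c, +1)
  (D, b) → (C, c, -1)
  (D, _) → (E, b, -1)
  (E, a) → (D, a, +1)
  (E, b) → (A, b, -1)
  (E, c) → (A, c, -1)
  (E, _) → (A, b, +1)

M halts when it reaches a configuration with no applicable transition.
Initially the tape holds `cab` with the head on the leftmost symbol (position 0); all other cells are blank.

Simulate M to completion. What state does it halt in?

C

state=A head=0 tape=__[c]ab   (A,c)→(D,a,+1)
state=D head=1 tape=__a[a]b   (D,a)→(E,c,+1)
state=E head=2 tape=__ac[b]   (E,b)→(A,b,-1)
state=A head=1 tape=__a[c]b   (A,c)→(D,a,+1)
state=D head=2 tape=__aa[b]   (D,b)→(C,c,-1)
state=C head=1 tape=__a[a]c   (C,a)→(C,b,-1)
state=C head=0 tape=__[a]bc   (C,a)→(C,b,-1)
state=C head=-1 tape=_[_]bbc   (C,_)→(E,c,-1)
state=E head=-2 tape=[_]cbbc   (E,_)→(A,b,+1)
state=A head=-1 tape=b[c]bbc   (A,c)→(D,a,+1)
state=D head=0 tape=ba[b]bc   (D,b)→(C,c,-1)
state=C head=-1 tape=b[a]cbc   (C,a)→(C,b,-1)
state=C head=-2 tape=[b]bcbc   (C,b)→(C,c,+1)
state=C head=-1 tape=c[b]cbc   (C,b)→(C,c,+1)
state=C head=0 tape=cc[c]bc
No transition is defined for (C, c); M halts in state C.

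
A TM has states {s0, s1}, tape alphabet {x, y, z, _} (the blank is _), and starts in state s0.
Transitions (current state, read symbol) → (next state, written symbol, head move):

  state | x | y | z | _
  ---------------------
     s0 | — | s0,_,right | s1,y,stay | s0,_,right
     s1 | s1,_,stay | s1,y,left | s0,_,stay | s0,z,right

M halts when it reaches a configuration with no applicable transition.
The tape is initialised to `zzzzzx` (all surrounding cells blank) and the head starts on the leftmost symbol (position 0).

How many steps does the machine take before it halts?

20

s0 | _[z]zzzzx   read z → write y, move stay, go to s1
s1 | _[y]zzzzx   read y → write y, move left, go to s1
s1 | [_]yzzzzx   read _ → write z, move right, go to s0
s0 | z[y]zzzzx   read y → write _, move right, go to s0
s0 | z_[z]zzzx   read z → write y, move stay, go to s1
s1 | z_[y]zzzx   read y → write y, move left, go to s1
s1 | z[_]yzzzx   read _ → write z, move right, go to s0
s0 | zz[y]zzzx   read y → write _, move right, go to s0
s0 | zz_[z]zzx   read z → write y, move stay, go to s1
s1 | zz_[y]zzx   read y → write y, move left, go to s1
s1 | zz[_]yzzx   read _ → write z, move right, go to s0
s0 | zzz[y]zzx   read y → write _, move right, go to s0
s0 | zzz_[z]zx   read z → write y, move stay, go to s1
s1 | zzz_[y]zx   read y → write y, move left, go to s1
s1 | zzz[_]yzx   read _ → write z, move right, go to s0
s0 | zzzz[y]zx   read y → write _, move right, go to s0
s0 | zzzz_[z]x   read z → write y, move stay, go to s1
s1 | zzzz_[y]x   read y → write y, move left, go to s1
s1 | zzzz[_]yx   read _ → write z, move right, go to s0
s0 | zzzzz[y]x   read y → write _, move right, go to s0
s0 | zzzzz_[x]
M halts after 20 transitions.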